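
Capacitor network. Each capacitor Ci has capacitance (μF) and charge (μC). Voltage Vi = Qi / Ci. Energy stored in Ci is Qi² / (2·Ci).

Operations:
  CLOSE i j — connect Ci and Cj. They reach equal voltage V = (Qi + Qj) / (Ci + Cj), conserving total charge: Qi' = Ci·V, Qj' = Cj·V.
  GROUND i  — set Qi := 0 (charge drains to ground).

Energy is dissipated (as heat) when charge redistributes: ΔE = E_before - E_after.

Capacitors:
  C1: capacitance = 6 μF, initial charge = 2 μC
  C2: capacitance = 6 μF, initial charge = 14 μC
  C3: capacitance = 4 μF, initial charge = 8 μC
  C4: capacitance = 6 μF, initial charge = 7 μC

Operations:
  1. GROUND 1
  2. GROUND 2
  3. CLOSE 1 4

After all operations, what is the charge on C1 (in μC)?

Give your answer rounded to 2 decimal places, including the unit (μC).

Initial: C1(6μF, Q=2μC, V=0.33V), C2(6μF, Q=14μC, V=2.33V), C3(4μF, Q=8μC, V=2.00V), C4(6μF, Q=7μC, V=1.17V)
Op 1: GROUND 1: Q1=0; energy lost=0.333
Op 2: GROUND 2: Q2=0; energy lost=16.333
Op 3: CLOSE 1-4: Q_total=7.00, C_total=12.00, V=0.58; Q1=3.50, Q4=3.50; dissipated=2.042
Final charges: Q1=3.50, Q2=0.00, Q3=8.00, Q4=3.50

Answer: 3.50 μC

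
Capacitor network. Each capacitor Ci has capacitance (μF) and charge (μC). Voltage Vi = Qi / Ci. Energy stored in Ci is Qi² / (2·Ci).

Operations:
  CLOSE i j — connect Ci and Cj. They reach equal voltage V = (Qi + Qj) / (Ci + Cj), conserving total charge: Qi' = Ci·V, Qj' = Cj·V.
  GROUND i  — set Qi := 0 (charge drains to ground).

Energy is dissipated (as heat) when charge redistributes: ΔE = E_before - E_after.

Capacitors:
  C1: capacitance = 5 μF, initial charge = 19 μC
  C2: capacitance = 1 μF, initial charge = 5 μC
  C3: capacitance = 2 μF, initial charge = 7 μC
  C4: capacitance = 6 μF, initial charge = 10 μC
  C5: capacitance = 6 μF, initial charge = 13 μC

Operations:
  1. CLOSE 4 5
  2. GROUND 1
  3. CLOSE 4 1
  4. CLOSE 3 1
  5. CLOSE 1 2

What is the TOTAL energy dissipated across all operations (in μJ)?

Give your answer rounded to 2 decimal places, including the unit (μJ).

Initial: C1(5μF, Q=19μC, V=3.80V), C2(1μF, Q=5μC, V=5.00V), C3(2μF, Q=7μC, V=3.50V), C4(6μF, Q=10μC, V=1.67V), C5(6μF, Q=13μC, V=2.17V)
Op 1: CLOSE 4-5: Q_total=23.00, C_total=12.00, V=1.92; Q4=11.50, Q5=11.50; dissipated=0.375
Op 2: GROUND 1: Q1=0; energy lost=36.100
Op 3: CLOSE 4-1: Q_total=11.50, C_total=11.00, V=1.05; Q4=6.27, Q1=5.23; dissipated=5.009
Op 4: CLOSE 3-1: Q_total=12.23, C_total=7.00, V=1.75; Q3=3.49, Q1=8.73; dissipated=4.303
Op 5: CLOSE 1-2: Q_total=13.73, C_total=6.00, V=2.29; Q1=11.44, Q2=2.29; dissipated=4.410
Total dissipated: 50.198 μJ

Answer: 50.20 μJ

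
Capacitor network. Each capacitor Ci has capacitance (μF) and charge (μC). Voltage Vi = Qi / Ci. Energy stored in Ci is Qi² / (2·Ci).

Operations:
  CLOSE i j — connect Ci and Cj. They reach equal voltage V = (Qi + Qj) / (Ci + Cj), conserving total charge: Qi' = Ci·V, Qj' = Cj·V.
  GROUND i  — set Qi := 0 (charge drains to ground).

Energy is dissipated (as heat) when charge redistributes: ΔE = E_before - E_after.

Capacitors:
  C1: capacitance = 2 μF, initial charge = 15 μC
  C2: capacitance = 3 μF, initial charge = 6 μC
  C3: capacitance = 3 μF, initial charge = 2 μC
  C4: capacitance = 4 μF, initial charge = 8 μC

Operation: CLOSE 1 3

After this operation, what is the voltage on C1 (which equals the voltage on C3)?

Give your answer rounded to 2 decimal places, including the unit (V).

Initial: C1(2μF, Q=15μC, V=7.50V), C2(3μF, Q=6μC, V=2.00V), C3(3μF, Q=2μC, V=0.67V), C4(4μF, Q=8μC, V=2.00V)
Op 1: CLOSE 1-3: Q_total=17.00, C_total=5.00, V=3.40; Q1=6.80, Q3=10.20; dissipated=28.017

Answer: 3.40 V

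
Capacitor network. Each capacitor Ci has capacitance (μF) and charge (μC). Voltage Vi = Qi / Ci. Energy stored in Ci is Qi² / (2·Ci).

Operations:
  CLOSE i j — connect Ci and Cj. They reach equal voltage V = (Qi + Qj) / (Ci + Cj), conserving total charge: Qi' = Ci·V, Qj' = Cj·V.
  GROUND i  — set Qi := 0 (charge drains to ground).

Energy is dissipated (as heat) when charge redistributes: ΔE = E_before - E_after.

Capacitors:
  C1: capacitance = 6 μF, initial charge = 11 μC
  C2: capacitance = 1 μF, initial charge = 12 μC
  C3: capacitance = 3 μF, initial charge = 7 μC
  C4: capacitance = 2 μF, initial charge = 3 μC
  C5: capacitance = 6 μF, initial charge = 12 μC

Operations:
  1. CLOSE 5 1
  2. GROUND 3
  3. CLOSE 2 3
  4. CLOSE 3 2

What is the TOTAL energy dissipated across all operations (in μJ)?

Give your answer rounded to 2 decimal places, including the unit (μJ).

Initial: C1(6μF, Q=11μC, V=1.83V), C2(1μF, Q=12μC, V=12.00V), C3(3μF, Q=7μC, V=2.33V), C4(2μF, Q=3μC, V=1.50V), C5(6μF, Q=12μC, V=2.00V)
Op 1: CLOSE 5-1: Q_total=23.00, C_total=12.00, V=1.92; Q5=11.50, Q1=11.50; dissipated=0.042
Op 2: GROUND 3: Q3=0; energy lost=8.167
Op 3: CLOSE 2-3: Q_total=12.00, C_total=4.00, V=3.00; Q2=3.00, Q3=9.00; dissipated=54.000
Op 4: CLOSE 3-2: Q_total=12.00, C_total=4.00, V=3.00; Q3=9.00, Q2=3.00; dissipated=0.000
Total dissipated: 62.208 μJ

Answer: 62.21 μJ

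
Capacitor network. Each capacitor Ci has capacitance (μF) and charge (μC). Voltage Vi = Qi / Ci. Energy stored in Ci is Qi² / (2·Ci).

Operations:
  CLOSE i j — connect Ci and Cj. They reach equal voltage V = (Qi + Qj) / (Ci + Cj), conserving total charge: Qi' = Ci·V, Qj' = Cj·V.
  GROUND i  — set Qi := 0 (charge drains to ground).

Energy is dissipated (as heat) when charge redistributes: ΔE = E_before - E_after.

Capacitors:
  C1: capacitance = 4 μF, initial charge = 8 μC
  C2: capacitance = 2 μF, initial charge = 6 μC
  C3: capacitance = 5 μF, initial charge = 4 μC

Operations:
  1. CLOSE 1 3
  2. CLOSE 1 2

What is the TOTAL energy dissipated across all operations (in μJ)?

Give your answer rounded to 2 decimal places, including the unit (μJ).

Initial: C1(4μF, Q=8μC, V=2.00V), C2(2μF, Q=6μC, V=3.00V), C3(5μF, Q=4μC, V=0.80V)
Op 1: CLOSE 1-3: Q_total=12.00, C_total=9.00, V=1.33; Q1=5.33, Q3=6.67; dissipated=1.600
Op 2: CLOSE 1-2: Q_total=11.33, C_total=6.00, V=1.89; Q1=7.56, Q2=3.78; dissipated=1.852
Total dissipated: 3.452 μJ

Answer: 3.45 μJ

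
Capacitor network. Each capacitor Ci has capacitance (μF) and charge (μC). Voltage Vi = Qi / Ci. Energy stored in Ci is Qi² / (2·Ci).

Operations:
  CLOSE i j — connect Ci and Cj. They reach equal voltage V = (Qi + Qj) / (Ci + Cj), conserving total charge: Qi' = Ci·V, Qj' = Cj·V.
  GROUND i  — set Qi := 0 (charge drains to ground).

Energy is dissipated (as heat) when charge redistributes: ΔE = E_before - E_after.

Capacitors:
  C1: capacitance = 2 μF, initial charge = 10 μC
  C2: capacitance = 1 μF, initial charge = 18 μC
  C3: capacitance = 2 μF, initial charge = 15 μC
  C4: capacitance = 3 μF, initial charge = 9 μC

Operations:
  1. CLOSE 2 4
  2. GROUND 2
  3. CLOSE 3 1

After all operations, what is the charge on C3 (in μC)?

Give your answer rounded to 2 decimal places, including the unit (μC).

Answer: 12.50 μC

Derivation:
Initial: C1(2μF, Q=10μC, V=5.00V), C2(1μF, Q=18μC, V=18.00V), C3(2μF, Q=15μC, V=7.50V), C4(3μF, Q=9μC, V=3.00V)
Op 1: CLOSE 2-4: Q_total=27.00, C_total=4.00, V=6.75; Q2=6.75, Q4=20.25; dissipated=84.375
Op 2: GROUND 2: Q2=0; energy lost=22.781
Op 3: CLOSE 3-1: Q_total=25.00, C_total=4.00, V=6.25; Q3=12.50, Q1=12.50; dissipated=3.125
Final charges: Q1=12.50, Q2=0.00, Q3=12.50, Q4=20.25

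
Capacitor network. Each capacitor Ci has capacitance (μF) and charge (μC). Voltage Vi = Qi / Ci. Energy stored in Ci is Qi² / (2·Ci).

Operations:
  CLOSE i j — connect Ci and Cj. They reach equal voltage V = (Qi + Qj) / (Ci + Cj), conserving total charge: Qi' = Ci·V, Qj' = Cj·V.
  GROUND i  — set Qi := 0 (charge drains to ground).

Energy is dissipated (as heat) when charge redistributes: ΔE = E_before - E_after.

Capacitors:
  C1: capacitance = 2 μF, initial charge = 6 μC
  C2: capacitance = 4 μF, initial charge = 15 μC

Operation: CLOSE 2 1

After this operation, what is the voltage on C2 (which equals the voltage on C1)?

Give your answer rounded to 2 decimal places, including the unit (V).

Answer: 3.50 V

Derivation:
Initial: C1(2μF, Q=6μC, V=3.00V), C2(4μF, Q=15μC, V=3.75V)
Op 1: CLOSE 2-1: Q_total=21.00, C_total=6.00, V=3.50; Q2=14.00, Q1=7.00; dissipated=0.375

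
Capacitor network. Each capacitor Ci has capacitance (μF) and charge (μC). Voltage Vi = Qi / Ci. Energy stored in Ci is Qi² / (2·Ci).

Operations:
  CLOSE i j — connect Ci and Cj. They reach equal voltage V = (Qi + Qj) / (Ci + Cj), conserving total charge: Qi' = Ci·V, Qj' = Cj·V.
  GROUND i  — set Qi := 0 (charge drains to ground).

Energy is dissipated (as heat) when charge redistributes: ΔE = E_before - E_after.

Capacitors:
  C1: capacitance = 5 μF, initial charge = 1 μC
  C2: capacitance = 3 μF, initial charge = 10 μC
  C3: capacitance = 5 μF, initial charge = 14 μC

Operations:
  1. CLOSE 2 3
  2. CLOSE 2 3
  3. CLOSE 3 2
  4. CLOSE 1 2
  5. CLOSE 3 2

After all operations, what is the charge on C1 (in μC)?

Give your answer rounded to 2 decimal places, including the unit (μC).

Initial: C1(5μF, Q=1μC, V=0.20V), C2(3μF, Q=10μC, V=3.33V), C3(5μF, Q=14μC, V=2.80V)
Op 1: CLOSE 2-3: Q_total=24.00, C_total=8.00, V=3.00; Q2=9.00, Q3=15.00; dissipated=0.267
Op 2: CLOSE 2-3: Q_total=24.00, C_total=8.00, V=3.00; Q2=9.00, Q3=15.00; dissipated=0.000
Op 3: CLOSE 3-2: Q_total=24.00, C_total=8.00, V=3.00; Q3=15.00, Q2=9.00; dissipated=0.000
Op 4: CLOSE 1-2: Q_total=10.00, C_total=8.00, V=1.25; Q1=6.25, Q2=3.75; dissipated=7.350
Op 5: CLOSE 3-2: Q_total=18.75, C_total=8.00, V=2.34; Q3=11.72, Q2=7.03; dissipated=2.871
Final charges: Q1=6.25, Q2=7.03, Q3=11.72

Answer: 6.25 μC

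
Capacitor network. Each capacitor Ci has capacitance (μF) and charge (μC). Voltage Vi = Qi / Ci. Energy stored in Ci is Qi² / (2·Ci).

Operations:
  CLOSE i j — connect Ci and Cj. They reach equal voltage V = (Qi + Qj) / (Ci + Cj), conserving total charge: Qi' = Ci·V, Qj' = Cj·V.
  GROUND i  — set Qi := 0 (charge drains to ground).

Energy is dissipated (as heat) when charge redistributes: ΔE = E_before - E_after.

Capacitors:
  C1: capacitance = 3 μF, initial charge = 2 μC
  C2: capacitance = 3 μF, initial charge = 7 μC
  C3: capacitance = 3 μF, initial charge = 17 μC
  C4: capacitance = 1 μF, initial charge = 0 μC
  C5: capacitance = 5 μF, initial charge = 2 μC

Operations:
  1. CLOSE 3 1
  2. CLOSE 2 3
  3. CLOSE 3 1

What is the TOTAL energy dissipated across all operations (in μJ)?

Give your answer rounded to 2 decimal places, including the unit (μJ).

Answer: 19.40 μJ

Derivation:
Initial: C1(3μF, Q=2μC, V=0.67V), C2(3μF, Q=7μC, V=2.33V), C3(3μF, Q=17μC, V=5.67V), C4(1μF, Q=0μC, V=0.00V), C5(5μF, Q=2μC, V=0.40V)
Op 1: CLOSE 3-1: Q_total=19.00, C_total=6.00, V=3.17; Q3=9.50, Q1=9.50; dissipated=18.750
Op 2: CLOSE 2-3: Q_total=16.50, C_total=6.00, V=2.75; Q2=8.25, Q3=8.25; dissipated=0.521
Op 3: CLOSE 3-1: Q_total=17.75, C_total=6.00, V=2.96; Q3=8.88, Q1=8.88; dissipated=0.130
Total dissipated: 19.401 μJ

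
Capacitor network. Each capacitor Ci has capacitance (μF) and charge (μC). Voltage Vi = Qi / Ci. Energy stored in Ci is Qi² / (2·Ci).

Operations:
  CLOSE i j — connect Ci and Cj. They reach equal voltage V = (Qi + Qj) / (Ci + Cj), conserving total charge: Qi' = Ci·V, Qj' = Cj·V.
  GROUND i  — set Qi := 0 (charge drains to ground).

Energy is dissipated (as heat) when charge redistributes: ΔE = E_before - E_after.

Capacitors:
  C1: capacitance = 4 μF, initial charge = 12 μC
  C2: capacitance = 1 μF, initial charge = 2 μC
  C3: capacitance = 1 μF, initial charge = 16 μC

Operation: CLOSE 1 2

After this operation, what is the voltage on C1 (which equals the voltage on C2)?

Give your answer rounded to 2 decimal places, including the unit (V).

Answer: 2.80 V

Derivation:
Initial: C1(4μF, Q=12μC, V=3.00V), C2(1μF, Q=2μC, V=2.00V), C3(1μF, Q=16μC, V=16.00V)
Op 1: CLOSE 1-2: Q_total=14.00, C_total=5.00, V=2.80; Q1=11.20, Q2=2.80; dissipated=0.400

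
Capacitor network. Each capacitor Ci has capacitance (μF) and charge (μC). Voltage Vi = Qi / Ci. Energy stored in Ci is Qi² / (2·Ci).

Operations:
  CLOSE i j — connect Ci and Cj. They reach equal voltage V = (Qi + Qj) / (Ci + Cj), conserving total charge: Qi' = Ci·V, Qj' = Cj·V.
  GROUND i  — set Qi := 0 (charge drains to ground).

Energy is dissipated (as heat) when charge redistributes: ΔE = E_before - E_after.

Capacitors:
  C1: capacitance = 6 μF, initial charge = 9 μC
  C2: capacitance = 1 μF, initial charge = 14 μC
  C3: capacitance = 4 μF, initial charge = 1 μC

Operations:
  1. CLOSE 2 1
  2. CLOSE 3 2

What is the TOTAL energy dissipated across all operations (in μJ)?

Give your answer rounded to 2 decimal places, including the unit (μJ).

Answer: 70.65 μJ

Derivation:
Initial: C1(6μF, Q=9μC, V=1.50V), C2(1μF, Q=14μC, V=14.00V), C3(4μF, Q=1μC, V=0.25V)
Op 1: CLOSE 2-1: Q_total=23.00, C_total=7.00, V=3.29; Q2=3.29, Q1=19.71; dissipated=66.964
Op 2: CLOSE 3-2: Q_total=4.29, C_total=5.00, V=0.86; Q3=3.43, Q2=0.86; dissipated=3.686
Total dissipated: 70.651 μJ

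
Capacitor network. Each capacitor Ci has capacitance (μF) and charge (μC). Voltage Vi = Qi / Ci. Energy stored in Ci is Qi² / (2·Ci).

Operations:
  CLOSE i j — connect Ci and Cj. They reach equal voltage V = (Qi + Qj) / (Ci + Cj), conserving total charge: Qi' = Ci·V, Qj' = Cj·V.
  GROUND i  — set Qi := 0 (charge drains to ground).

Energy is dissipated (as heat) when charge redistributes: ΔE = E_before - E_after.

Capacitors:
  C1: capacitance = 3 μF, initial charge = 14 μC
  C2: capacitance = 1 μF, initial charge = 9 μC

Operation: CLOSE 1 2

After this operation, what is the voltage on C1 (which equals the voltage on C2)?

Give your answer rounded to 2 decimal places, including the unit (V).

Answer: 5.75 V

Derivation:
Initial: C1(3μF, Q=14μC, V=4.67V), C2(1μF, Q=9μC, V=9.00V)
Op 1: CLOSE 1-2: Q_total=23.00, C_total=4.00, V=5.75; Q1=17.25, Q2=5.75; dissipated=7.042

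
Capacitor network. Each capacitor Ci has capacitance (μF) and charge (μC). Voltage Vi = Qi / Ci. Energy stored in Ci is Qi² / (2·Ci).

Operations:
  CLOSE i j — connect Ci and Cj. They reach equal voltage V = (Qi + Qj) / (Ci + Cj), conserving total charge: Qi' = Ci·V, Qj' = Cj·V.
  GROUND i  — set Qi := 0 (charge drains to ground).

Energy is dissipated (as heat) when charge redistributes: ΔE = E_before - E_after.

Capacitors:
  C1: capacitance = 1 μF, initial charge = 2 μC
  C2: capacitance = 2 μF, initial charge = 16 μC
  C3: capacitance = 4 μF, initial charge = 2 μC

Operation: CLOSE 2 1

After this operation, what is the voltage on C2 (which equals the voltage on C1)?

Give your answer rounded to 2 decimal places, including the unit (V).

Answer: 6.00 V

Derivation:
Initial: C1(1μF, Q=2μC, V=2.00V), C2(2μF, Q=16μC, V=8.00V), C3(4μF, Q=2μC, V=0.50V)
Op 1: CLOSE 2-1: Q_total=18.00, C_total=3.00, V=6.00; Q2=12.00, Q1=6.00; dissipated=12.000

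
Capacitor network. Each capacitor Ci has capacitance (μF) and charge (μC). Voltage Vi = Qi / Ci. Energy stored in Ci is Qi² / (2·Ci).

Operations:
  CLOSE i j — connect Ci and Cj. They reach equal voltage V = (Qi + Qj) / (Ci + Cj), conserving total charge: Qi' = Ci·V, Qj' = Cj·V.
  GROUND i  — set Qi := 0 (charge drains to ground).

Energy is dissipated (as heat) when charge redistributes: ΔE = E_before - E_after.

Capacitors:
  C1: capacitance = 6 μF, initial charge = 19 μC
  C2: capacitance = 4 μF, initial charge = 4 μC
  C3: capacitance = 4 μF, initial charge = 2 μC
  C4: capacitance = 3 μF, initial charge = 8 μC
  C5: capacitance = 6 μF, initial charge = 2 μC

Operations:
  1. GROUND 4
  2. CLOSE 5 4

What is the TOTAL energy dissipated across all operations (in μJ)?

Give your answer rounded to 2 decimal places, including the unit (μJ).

Initial: C1(6μF, Q=19μC, V=3.17V), C2(4μF, Q=4μC, V=1.00V), C3(4μF, Q=2μC, V=0.50V), C4(3μF, Q=8μC, V=2.67V), C5(6μF, Q=2μC, V=0.33V)
Op 1: GROUND 4: Q4=0; energy lost=10.667
Op 2: CLOSE 5-4: Q_total=2.00, C_total=9.00, V=0.22; Q5=1.33, Q4=0.67; dissipated=0.111
Total dissipated: 10.778 μJ

Answer: 10.78 μJ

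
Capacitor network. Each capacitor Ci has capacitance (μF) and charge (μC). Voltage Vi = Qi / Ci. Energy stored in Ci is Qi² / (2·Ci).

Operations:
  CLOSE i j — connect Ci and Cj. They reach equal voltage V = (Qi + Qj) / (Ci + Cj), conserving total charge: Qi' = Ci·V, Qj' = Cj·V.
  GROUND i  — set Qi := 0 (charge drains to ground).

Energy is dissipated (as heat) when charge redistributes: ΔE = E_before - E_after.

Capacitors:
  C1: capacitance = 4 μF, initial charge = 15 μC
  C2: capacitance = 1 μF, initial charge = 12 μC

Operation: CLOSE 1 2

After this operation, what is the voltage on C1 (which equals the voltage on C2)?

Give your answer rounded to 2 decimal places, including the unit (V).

Answer: 5.40 V

Derivation:
Initial: C1(4μF, Q=15μC, V=3.75V), C2(1μF, Q=12μC, V=12.00V)
Op 1: CLOSE 1-2: Q_total=27.00, C_total=5.00, V=5.40; Q1=21.60, Q2=5.40; dissipated=27.225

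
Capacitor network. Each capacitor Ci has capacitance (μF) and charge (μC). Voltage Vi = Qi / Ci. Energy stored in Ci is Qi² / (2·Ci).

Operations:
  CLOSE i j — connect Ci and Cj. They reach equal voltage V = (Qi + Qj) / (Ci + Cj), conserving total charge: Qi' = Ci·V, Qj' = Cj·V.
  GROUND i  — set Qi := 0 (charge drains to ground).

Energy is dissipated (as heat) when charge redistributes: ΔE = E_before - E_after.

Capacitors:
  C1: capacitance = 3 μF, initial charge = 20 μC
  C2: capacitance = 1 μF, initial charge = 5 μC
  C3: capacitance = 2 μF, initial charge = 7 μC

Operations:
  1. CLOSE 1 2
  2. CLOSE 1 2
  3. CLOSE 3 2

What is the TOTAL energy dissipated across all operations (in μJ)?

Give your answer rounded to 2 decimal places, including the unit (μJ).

Initial: C1(3μF, Q=20μC, V=6.67V), C2(1μF, Q=5μC, V=5.00V), C3(2μF, Q=7μC, V=3.50V)
Op 1: CLOSE 1-2: Q_total=25.00, C_total=4.00, V=6.25; Q1=18.75, Q2=6.25; dissipated=1.042
Op 2: CLOSE 1-2: Q_total=25.00, C_total=4.00, V=6.25; Q1=18.75, Q2=6.25; dissipated=0.000
Op 3: CLOSE 3-2: Q_total=13.25, C_total=3.00, V=4.42; Q3=8.83, Q2=4.42; dissipated=2.521
Total dissipated: 3.562 μJ

Answer: 3.56 μJ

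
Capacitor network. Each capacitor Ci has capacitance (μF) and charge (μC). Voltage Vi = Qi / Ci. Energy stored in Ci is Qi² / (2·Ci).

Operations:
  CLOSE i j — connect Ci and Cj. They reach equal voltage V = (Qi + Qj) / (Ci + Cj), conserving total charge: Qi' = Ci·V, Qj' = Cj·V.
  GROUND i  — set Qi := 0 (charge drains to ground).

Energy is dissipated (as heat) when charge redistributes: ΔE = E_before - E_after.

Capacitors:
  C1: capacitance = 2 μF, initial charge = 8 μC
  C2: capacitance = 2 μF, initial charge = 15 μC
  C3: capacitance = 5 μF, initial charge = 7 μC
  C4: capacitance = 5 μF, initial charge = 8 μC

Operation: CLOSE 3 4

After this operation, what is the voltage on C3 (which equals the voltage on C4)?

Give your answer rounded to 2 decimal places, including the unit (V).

Answer: 1.50 V

Derivation:
Initial: C1(2μF, Q=8μC, V=4.00V), C2(2μF, Q=15μC, V=7.50V), C3(5μF, Q=7μC, V=1.40V), C4(5μF, Q=8μC, V=1.60V)
Op 1: CLOSE 3-4: Q_total=15.00, C_total=10.00, V=1.50; Q3=7.50, Q4=7.50; dissipated=0.050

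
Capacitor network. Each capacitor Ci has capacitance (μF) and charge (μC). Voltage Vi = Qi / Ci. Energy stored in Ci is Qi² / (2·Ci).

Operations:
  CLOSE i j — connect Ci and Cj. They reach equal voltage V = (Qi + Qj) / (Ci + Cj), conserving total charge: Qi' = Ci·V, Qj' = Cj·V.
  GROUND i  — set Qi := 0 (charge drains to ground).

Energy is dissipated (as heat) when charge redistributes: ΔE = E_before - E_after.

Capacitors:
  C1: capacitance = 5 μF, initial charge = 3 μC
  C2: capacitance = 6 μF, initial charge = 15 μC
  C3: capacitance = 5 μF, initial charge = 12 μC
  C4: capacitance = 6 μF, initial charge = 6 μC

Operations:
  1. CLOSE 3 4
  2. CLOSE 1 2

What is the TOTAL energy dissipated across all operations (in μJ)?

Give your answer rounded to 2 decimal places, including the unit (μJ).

Answer: 7.60 μJ

Derivation:
Initial: C1(5μF, Q=3μC, V=0.60V), C2(6μF, Q=15μC, V=2.50V), C3(5μF, Q=12μC, V=2.40V), C4(6μF, Q=6μC, V=1.00V)
Op 1: CLOSE 3-4: Q_total=18.00, C_total=11.00, V=1.64; Q3=8.18, Q4=9.82; dissipated=2.673
Op 2: CLOSE 1-2: Q_total=18.00, C_total=11.00, V=1.64; Q1=8.18, Q2=9.82; dissipated=4.923
Total dissipated: 7.595 μJ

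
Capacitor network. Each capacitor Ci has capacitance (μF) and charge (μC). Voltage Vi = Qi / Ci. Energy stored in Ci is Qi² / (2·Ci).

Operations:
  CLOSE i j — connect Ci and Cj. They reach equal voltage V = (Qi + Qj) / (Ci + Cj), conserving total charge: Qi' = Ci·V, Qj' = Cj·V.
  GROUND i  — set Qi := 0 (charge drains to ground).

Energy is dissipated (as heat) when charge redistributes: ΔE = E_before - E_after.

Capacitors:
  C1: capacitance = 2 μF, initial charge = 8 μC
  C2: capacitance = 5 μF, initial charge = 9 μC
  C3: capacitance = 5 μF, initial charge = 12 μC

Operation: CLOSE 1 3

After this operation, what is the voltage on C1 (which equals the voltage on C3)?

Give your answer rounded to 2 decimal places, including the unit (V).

Answer: 2.86 V

Derivation:
Initial: C1(2μF, Q=8μC, V=4.00V), C2(5μF, Q=9μC, V=1.80V), C3(5μF, Q=12μC, V=2.40V)
Op 1: CLOSE 1-3: Q_total=20.00, C_total=7.00, V=2.86; Q1=5.71, Q3=14.29; dissipated=1.829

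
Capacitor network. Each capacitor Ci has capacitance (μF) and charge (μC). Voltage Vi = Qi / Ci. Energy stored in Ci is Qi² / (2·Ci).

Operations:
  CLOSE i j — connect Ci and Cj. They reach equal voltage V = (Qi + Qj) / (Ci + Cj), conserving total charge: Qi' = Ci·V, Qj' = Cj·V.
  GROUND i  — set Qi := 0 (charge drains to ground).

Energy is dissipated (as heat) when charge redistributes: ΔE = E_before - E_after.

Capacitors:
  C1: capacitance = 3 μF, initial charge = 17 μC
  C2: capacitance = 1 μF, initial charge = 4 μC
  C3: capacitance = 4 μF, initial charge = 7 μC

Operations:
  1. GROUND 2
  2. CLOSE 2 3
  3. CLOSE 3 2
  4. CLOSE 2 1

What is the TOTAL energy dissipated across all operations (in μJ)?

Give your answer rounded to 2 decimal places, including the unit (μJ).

Answer: 16.05 μJ

Derivation:
Initial: C1(3μF, Q=17μC, V=5.67V), C2(1μF, Q=4μC, V=4.00V), C3(4μF, Q=7μC, V=1.75V)
Op 1: GROUND 2: Q2=0; energy lost=8.000
Op 2: CLOSE 2-3: Q_total=7.00, C_total=5.00, V=1.40; Q2=1.40, Q3=5.60; dissipated=1.225
Op 3: CLOSE 3-2: Q_total=7.00, C_total=5.00, V=1.40; Q3=5.60, Q2=1.40; dissipated=0.000
Op 4: CLOSE 2-1: Q_total=18.40, C_total=4.00, V=4.60; Q2=4.60, Q1=13.80; dissipated=6.827
Total dissipated: 16.052 μJ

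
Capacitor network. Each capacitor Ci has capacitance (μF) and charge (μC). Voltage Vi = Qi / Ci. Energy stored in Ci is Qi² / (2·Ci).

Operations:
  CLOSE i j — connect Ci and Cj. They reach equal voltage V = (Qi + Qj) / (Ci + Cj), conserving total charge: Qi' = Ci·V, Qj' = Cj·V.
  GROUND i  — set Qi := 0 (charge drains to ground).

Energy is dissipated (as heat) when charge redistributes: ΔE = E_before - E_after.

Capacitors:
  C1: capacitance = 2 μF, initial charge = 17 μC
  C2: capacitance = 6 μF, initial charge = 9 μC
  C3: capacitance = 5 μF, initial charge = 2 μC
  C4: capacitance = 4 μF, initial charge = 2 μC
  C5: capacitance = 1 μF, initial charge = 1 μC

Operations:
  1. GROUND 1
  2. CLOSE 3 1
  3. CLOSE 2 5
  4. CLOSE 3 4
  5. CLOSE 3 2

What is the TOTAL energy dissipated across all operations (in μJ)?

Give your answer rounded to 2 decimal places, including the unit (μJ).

Initial: C1(2μF, Q=17μC, V=8.50V), C2(6μF, Q=9μC, V=1.50V), C3(5μF, Q=2μC, V=0.40V), C4(4μF, Q=2μC, V=0.50V), C5(1μF, Q=1μC, V=1.00V)
Op 1: GROUND 1: Q1=0; energy lost=72.250
Op 2: CLOSE 3-1: Q_total=2.00, C_total=7.00, V=0.29; Q3=1.43, Q1=0.57; dissipated=0.114
Op 3: CLOSE 2-5: Q_total=10.00, C_total=7.00, V=1.43; Q2=8.57, Q5=1.43; dissipated=0.107
Op 4: CLOSE 3-4: Q_total=3.43, C_total=9.00, V=0.38; Q3=1.90, Q4=1.52; dissipated=0.051
Op 5: CLOSE 3-2: Q_total=10.48, C_total=11.00, V=0.95; Q3=4.76, Q2=5.71; dissipated=1.497
Total dissipated: 74.019 μJ

Answer: 74.02 μJ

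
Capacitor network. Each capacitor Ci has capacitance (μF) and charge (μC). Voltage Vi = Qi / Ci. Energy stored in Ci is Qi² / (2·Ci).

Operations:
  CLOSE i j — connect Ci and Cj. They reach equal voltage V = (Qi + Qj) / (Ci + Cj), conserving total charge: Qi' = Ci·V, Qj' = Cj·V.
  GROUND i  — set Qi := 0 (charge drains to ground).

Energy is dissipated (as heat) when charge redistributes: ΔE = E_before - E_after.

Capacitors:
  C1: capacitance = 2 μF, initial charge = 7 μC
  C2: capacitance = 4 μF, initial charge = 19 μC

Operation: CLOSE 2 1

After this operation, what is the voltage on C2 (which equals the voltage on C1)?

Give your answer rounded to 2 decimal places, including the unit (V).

Initial: C1(2μF, Q=7μC, V=3.50V), C2(4μF, Q=19μC, V=4.75V)
Op 1: CLOSE 2-1: Q_total=26.00, C_total=6.00, V=4.33; Q2=17.33, Q1=8.67; dissipated=1.042

Answer: 4.33 V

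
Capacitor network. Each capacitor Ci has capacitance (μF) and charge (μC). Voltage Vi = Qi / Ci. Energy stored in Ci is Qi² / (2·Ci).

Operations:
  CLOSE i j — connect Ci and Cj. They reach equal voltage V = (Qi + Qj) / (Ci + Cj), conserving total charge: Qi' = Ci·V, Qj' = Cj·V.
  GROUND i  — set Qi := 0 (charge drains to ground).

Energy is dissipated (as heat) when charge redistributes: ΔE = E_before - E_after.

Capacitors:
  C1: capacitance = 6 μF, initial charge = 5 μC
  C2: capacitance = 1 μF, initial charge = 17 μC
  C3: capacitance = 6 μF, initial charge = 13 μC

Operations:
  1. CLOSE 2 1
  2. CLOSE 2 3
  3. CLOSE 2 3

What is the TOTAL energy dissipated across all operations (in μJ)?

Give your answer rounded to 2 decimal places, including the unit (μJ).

Answer: 112.42 μJ

Derivation:
Initial: C1(6μF, Q=5μC, V=0.83V), C2(1μF, Q=17μC, V=17.00V), C3(6μF, Q=13μC, V=2.17V)
Op 1: CLOSE 2-1: Q_total=22.00, C_total=7.00, V=3.14; Q2=3.14, Q1=18.86; dissipated=112.012
Op 2: CLOSE 2-3: Q_total=16.14, C_total=7.00, V=2.31; Q2=2.31, Q3=13.84; dissipated=0.408
Op 3: CLOSE 2-3: Q_total=16.14, C_total=7.00, V=2.31; Q2=2.31, Q3=13.84; dissipated=0.000
Total dissipated: 112.420 μJ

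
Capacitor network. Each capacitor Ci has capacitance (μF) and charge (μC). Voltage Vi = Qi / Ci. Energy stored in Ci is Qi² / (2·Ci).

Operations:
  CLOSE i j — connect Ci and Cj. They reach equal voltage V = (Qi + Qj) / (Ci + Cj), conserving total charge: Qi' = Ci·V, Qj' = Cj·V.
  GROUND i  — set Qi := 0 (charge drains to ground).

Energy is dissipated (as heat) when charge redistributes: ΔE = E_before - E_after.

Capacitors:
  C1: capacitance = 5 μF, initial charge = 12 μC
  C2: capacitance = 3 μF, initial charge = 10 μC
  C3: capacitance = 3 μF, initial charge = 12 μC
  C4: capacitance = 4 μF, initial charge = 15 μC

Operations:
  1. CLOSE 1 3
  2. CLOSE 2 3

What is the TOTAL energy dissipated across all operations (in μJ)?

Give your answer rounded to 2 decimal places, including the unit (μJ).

Answer: 2.48 μJ

Derivation:
Initial: C1(5μF, Q=12μC, V=2.40V), C2(3μF, Q=10μC, V=3.33V), C3(3μF, Q=12μC, V=4.00V), C4(4μF, Q=15μC, V=3.75V)
Op 1: CLOSE 1-3: Q_total=24.00, C_total=8.00, V=3.00; Q1=15.00, Q3=9.00; dissipated=2.400
Op 2: CLOSE 2-3: Q_total=19.00, C_total=6.00, V=3.17; Q2=9.50, Q3=9.50; dissipated=0.083
Total dissipated: 2.483 μJ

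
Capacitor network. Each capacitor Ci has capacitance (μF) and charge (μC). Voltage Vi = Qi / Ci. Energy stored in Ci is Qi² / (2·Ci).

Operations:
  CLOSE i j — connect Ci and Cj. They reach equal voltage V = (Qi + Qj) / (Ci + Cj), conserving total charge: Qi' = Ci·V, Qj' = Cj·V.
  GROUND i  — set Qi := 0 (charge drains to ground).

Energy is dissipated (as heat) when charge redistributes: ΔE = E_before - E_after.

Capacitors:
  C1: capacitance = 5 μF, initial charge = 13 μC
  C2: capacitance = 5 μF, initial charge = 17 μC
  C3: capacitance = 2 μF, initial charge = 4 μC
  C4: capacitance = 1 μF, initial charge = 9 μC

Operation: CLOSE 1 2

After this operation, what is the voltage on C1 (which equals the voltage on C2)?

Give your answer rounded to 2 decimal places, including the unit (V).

Answer: 3.00 V

Derivation:
Initial: C1(5μF, Q=13μC, V=2.60V), C2(5μF, Q=17μC, V=3.40V), C3(2μF, Q=4μC, V=2.00V), C4(1μF, Q=9μC, V=9.00V)
Op 1: CLOSE 1-2: Q_total=30.00, C_total=10.00, V=3.00; Q1=15.00, Q2=15.00; dissipated=0.800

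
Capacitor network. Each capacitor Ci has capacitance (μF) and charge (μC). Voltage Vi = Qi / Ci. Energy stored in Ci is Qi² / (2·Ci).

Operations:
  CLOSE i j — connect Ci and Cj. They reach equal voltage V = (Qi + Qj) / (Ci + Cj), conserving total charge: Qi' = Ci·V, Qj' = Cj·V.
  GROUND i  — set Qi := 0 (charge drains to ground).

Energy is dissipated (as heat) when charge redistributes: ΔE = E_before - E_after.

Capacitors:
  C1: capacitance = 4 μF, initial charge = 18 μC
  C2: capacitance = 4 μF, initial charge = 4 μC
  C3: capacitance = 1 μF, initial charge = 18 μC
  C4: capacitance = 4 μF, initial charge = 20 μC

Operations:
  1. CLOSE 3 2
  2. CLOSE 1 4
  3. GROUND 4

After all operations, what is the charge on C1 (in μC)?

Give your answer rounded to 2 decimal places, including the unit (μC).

Answer: 19.00 μC

Derivation:
Initial: C1(4μF, Q=18μC, V=4.50V), C2(4μF, Q=4μC, V=1.00V), C3(1μF, Q=18μC, V=18.00V), C4(4μF, Q=20μC, V=5.00V)
Op 1: CLOSE 3-2: Q_total=22.00, C_total=5.00, V=4.40; Q3=4.40, Q2=17.60; dissipated=115.600
Op 2: CLOSE 1-4: Q_total=38.00, C_total=8.00, V=4.75; Q1=19.00, Q4=19.00; dissipated=0.250
Op 3: GROUND 4: Q4=0; energy lost=45.125
Final charges: Q1=19.00, Q2=17.60, Q3=4.40, Q4=0.00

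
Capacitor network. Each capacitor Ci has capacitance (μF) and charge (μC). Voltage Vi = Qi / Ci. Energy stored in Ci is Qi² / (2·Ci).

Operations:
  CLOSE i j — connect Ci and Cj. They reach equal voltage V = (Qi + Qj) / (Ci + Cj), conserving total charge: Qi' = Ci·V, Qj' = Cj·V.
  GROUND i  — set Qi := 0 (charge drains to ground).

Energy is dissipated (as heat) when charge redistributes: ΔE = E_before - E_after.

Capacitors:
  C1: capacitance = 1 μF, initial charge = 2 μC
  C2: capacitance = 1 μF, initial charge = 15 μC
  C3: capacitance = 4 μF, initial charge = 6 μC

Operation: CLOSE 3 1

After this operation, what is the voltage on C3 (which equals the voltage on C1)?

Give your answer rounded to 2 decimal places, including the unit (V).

Answer: 1.60 V

Derivation:
Initial: C1(1μF, Q=2μC, V=2.00V), C2(1μF, Q=15μC, V=15.00V), C3(4μF, Q=6μC, V=1.50V)
Op 1: CLOSE 3-1: Q_total=8.00, C_total=5.00, V=1.60; Q3=6.40, Q1=1.60; dissipated=0.100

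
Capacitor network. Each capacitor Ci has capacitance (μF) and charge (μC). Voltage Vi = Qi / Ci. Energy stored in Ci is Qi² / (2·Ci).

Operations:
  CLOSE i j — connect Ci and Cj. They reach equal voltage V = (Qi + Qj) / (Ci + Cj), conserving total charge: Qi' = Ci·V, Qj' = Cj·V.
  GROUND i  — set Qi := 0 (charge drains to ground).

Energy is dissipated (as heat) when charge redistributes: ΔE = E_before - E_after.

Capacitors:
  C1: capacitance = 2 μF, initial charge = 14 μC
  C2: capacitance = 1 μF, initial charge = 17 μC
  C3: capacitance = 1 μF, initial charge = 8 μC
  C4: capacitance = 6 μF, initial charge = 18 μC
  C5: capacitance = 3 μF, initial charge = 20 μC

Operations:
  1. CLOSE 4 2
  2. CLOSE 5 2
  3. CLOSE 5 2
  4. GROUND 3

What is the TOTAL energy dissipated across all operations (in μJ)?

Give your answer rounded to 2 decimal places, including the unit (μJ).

Initial: C1(2μF, Q=14μC, V=7.00V), C2(1μF, Q=17μC, V=17.00V), C3(1μF, Q=8μC, V=8.00V), C4(6μF, Q=18μC, V=3.00V), C5(3μF, Q=20μC, V=6.67V)
Op 1: CLOSE 4-2: Q_total=35.00, C_total=7.00, V=5.00; Q4=30.00, Q2=5.00; dissipated=84.000
Op 2: CLOSE 5-2: Q_total=25.00, C_total=4.00, V=6.25; Q5=18.75, Q2=6.25; dissipated=1.042
Op 3: CLOSE 5-2: Q_total=25.00, C_total=4.00, V=6.25; Q5=18.75, Q2=6.25; dissipated=0.000
Op 4: GROUND 3: Q3=0; energy lost=32.000
Total dissipated: 117.042 μJ

Answer: 117.04 μJ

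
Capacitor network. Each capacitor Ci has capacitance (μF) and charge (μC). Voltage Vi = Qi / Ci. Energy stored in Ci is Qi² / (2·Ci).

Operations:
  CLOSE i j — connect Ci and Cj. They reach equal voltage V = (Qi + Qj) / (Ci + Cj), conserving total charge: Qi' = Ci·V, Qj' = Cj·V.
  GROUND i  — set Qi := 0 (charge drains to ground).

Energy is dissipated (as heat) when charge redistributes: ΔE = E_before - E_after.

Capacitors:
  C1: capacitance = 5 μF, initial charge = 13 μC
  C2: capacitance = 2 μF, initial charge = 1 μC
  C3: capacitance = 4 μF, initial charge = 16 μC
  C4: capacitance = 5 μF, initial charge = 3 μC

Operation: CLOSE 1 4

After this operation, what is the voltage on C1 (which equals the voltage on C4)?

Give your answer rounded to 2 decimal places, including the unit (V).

Answer: 1.60 V

Derivation:
Initial: C1(5μF, Q=13μC, V=2.60V), C2(2μF, Q=1μC, V=0.50V), C3(4μF, Q=16μC, V=4.00V), C4(5μF, Q=3μC, V=0.60V)
Op 1: CLOSE 1-4: Q_total=16.00, C_total=10.00, V=1.60; Q1=8.00, Q4=8.00; dissipated=5.000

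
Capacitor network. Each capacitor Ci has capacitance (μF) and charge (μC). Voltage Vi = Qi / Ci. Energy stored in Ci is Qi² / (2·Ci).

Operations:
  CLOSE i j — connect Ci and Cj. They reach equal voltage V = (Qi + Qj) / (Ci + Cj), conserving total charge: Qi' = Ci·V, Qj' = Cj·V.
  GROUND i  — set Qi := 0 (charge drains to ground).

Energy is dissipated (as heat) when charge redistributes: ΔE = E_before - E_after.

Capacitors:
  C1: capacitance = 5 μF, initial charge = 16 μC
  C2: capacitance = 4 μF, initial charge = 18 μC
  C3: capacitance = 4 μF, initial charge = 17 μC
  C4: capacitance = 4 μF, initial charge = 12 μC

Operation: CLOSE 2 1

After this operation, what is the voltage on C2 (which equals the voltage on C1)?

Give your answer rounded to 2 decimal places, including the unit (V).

Answer: 3.78 V

Derivation:
Initial: C1(5μF, Q=16μC, V=3.20V), C2(4μF, Q=18μC, V=4.50V), C3(4μF, Q=17μC, V=4.25V), C4(4μF, Q=12μC, V=3.00V)
Op 1: CLOSE 2-1: Q_total=34.00, C_total=9.00, V=3.78; Q2=15.11, Q1=18.89; dissipated=1.878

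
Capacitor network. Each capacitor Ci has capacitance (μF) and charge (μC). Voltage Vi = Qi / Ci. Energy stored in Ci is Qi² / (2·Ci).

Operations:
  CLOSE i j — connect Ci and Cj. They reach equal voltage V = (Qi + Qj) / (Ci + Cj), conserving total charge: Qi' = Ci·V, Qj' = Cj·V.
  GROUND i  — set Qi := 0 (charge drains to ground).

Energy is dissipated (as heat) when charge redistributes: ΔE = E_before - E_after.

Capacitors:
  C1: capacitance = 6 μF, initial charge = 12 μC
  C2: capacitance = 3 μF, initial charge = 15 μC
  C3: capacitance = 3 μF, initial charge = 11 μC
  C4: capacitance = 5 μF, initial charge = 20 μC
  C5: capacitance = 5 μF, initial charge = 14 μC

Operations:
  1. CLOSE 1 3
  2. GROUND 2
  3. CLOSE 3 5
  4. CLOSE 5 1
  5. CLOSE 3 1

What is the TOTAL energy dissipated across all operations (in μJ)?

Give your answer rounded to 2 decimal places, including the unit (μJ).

Answer: 40.37 μJ

Derivation:
Initial: C1(6μF, Q=12μC, V=2.00V), C2(3μF, Q=15μC, V=5.00V), C3(3μF, Q=11μC, V=3.67V), C4(5μF, Q=20μC, V=4.00V), C5(5μF, Q=14μC, V=2.80V)
Op 1: CLOSE 1-3: Q_total=23.00, C_total=9.00, V=2.56; Q1=15.33, Q3=7.67; dissipated=2.778
Op 2: GROUND 2: Q2=0; energy lost=37.500
Op 3: CLOSE 3-5: Q_total=21.67, C_total=8.00, V=2.71; Q3=8.12, Q5=13.54; dissipated=0.056
Op 4: CLOSE 5-1: Q_total=28.88, C_total=11.00, V=2.62; Q5=13.12, Q1=15.75; dissipated=0.032
Op 5: CLOSE 3-1: Q_total=23.88, C_total=9.00, V=2.65; Q3=7.96, Q1=15.92; dissipated=0.007
Total dissipated: 40.373 μJ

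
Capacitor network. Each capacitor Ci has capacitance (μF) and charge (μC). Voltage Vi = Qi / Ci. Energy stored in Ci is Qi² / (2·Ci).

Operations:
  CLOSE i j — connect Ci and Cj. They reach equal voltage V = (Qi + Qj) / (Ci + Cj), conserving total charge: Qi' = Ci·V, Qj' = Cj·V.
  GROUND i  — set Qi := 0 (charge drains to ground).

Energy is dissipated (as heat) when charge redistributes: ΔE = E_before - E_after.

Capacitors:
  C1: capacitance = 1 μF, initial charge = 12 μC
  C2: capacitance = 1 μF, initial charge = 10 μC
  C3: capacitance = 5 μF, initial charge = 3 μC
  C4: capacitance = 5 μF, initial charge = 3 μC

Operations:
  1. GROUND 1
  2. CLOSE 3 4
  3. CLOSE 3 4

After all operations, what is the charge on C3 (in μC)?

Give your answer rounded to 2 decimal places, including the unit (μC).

Answer: 3.00 μC

Derivation:
Initial: C1(1μF, Q=12μC, V=12.00V), C2(1μF, Q=10μC, V=10.00V), C3(5μF, Q=3μC, V=0.60V), C4(5μF, Q=3μC, V=0.60V)
Op 1: GROUND 1: Q1=0; energy lost=72.000
Op 2: CLOSE 3-4: Q_total=6.00, C_total=10.00, V=0.60; Q3=3.00, Q4=3.00; dissipated=0.000
Op 3: CLOSE 3-4: Q_total=6.00, C_total=10.00, V=0.60; Q3=3.00, Q4=3.00; dissipated=0.000
Final charges: Q1=0.00, Q2=10.00, Q3=3.00, Q4=3.00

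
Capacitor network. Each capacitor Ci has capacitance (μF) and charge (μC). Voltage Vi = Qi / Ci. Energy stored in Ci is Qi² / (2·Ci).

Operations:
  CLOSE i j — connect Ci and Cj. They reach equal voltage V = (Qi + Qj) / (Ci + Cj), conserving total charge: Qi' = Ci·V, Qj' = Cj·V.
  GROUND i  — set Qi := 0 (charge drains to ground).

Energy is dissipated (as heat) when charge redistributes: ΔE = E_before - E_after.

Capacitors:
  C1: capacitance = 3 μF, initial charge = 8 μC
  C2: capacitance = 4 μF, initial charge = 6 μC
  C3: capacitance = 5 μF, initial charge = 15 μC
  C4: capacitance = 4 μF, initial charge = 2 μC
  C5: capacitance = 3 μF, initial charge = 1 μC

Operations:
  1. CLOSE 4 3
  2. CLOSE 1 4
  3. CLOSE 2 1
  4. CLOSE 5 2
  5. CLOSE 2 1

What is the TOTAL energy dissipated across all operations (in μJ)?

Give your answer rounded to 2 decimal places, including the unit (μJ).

Answer: 10.12 μJ

Derivation:
Initial: C1(3μF, Q=8μC, V=2.67V), C2(4μF, Q=6μC, V=1.50V), C3(5μF, Q=15μC, V=3.00V), C4(4μF, Q=2μC, V=0.50V), C5(3μF, Q=1μC, V=0.33V)
Op 1: CLOSE 4-3: Q_total=17.00, C_total=9.00, V=1.89; Q4=7.56, Q3=9.44; dissipated=6.944
Op 2: CLOSE 1-4: Q_total=15.56, C_total=7.00, V=2.22; Q1=6.67, Q4=8.89; dissipated=0.519
Op 3: CLOSE 2-1: Q_total=12.67, C_total=7.00, V=1.81; Q2=7.24, Q1=5.43; dissipated=0.447
Op 4: CLOSE 5-2: Q_total=8.24, C_total=7.00, V=1.18; Q5=3.53, Q2=4.71; dissipated=1.868
Op 5: CLOSE 2-1: Q_total=10.14, C_total=7.00, V=1.45; Q2=5.79, Q1=4.34; dissipated=0.343
Total dissipated: 10.121 μJ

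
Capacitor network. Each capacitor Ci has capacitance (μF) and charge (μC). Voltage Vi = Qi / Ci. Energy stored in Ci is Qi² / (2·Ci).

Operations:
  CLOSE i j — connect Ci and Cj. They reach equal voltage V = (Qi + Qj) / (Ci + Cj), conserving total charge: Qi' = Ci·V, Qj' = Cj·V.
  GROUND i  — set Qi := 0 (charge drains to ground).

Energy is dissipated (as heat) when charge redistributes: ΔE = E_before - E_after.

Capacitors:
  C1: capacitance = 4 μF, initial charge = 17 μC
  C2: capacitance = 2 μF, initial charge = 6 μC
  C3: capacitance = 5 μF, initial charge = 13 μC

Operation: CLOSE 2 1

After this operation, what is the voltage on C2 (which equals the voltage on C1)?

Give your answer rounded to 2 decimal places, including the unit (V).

Answer: 3.83 V

Derivation:
Initial: C1(4μF, Q=17μC, V=4.25V), C2(2μF, Q=6μC, V=3.00V), C3(5μF, Q=13μC, V=2.60V)
Op 1: CLOSE 2-1: Q_total=23.00, C_total=6.00, V=3.83; Q2=7.67, Q1=15.33; dissipated=1.042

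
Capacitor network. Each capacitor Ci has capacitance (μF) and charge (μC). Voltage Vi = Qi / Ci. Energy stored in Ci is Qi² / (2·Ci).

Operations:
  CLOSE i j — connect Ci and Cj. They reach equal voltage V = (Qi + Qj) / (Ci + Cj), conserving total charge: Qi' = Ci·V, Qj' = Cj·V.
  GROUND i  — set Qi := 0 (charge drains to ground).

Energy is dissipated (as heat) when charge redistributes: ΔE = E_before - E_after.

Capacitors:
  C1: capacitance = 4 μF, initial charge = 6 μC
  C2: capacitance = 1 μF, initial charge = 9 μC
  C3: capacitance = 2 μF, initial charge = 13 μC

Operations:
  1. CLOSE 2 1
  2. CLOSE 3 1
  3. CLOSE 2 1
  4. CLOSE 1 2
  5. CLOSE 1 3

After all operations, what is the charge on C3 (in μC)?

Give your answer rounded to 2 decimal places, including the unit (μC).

Initial: C1(4μF, Q=6μC, V=1.50V), C2(1μF, Q=9μC, V=9.00V), C3(2μF, Q=13μC, V=6.50V)
Op 1: CLOSE 2-1: Q_total=15.00, C_total=5.00, V=3.00; Q2=3.00, Q1=12.00; dissipated=22.500
Op 2: CLOSE 3-1: Q_total=25.00, C_total=6.00, V=4.17; Q3=8.33, Q1=16.67; dissipated=8.167
Op 3: CLOSE 2-1: Q_total=19.67, C_total=5.00, V=3.93; Q2=3.93, Q1=15.73; dissipated=0.544
Op 4: CLOSE 1-2: Q_total=19.67, C_total=5.00, V=3.93; Q1=15.73, Q2=3.93; dissipated=0.000
Op 5: CLOSE 1-3: Q_total=24.07, C_total=6.00, V=4.01; Q1=16.04, Q3=8.02; dissipated=0.036
Final charges: Q1=16.04, Q2=3.93, Q3=8.02

Answer: 8.02 μC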